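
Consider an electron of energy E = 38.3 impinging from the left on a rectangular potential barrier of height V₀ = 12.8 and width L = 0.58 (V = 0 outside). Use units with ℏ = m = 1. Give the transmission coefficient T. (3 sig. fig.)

T = 0.971

E > V₀: inside the barrier k₂ = √(2m(E − V₀))/ℏ = 7.141, k₂L = 4.142.
Matching at both interfaces gives T⁻¹ = 1 + V₀² sin²(k₂L) / [4E(E − V₀)] = 1.030, hence T = 0.971.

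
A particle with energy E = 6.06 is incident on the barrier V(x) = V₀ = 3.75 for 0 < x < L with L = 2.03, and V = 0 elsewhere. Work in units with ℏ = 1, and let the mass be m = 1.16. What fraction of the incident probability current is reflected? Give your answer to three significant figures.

Above the barrier the interior wavenumber is k₂ = √(2m(E − V₀))/ℏ = 2.315, giving phase k₂L = 4.699.
Matching at both interfaces gives T⁻¹ = 1 + V₀² sin²(k₂L) / [4E(E − V₀)] = 1.251, hence T = 0.799.
R = 1 − T = 0.201.

R = 0.201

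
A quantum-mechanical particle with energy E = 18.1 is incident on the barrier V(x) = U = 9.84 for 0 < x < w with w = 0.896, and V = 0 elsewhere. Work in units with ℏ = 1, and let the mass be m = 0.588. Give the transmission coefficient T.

E > U: inside the barrier k₂ = √(2m(E − U))/ℏ = 3.117, k₂w = 2.793.
T = [1 + U² sin²(k₂w) / (4E(E − U))]⁻¹ = 1/1.019 = 0.981.

T = 0.981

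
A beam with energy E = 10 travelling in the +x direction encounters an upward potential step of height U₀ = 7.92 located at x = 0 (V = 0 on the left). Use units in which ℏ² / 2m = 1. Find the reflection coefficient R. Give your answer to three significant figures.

R = 0.140

The wavenumbers are k₁ = √(2mE)/ℏ = 3.162 on the left and k₂ = √(2m(E − U₀))/ℏ = 1.442 on the right.
Matching ψ and ψ′ at x = 0 gives r = (k₁ − k₂)/(k₁ + k₂), so R = r² = 0.1395 and T = 1 − R = 0.8605.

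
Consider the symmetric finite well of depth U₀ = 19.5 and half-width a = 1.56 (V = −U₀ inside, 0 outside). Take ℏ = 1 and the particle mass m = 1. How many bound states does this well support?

N = 7

Define the well-strength parameter z₀ = (a/ℏ)√(2mU₀) = 1.56 × √(2·1·19.5) = 9.742.
A new bound state (alternating even/odd) appears each time z₀ passes a multiple of π/2, so N = ⌊2z₀/π⌋ + 1 = ⌊6.202⌋ + 1 = 7.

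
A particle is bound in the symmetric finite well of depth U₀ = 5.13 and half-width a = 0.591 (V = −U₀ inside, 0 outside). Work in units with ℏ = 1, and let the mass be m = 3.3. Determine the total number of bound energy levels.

N = 3

The dimensionless depth is z₀ = a√(2mU₀)/ℏ = 0.591 × √(33.86) = 3.439.
The even/odd transcendental equations gain one root per π/2 in z₀, giving N = 1 + ⌊2z₀/π⌋ = 1 + ⌊2.189⌋ = 3.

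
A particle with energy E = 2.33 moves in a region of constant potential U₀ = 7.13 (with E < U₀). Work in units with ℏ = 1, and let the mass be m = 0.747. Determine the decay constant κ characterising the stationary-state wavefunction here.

Since E < U₀ the TISE in this region is ψ'' = κ²ψ with κ = √(2m(U₀ − E))/ℏ.
κ = √(2 × 0.747 × 4.8) = 2.678.

κ = 2.68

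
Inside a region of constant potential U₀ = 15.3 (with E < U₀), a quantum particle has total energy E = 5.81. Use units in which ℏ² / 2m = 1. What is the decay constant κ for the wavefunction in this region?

Since E < U₀ the TISE in this region is ψ'' = κ²ψ with κ = √(2m(U₀ − E))/ℏ.
κ = √(2 × 0.5 × 9.49) = 3.081.

κ = 3.08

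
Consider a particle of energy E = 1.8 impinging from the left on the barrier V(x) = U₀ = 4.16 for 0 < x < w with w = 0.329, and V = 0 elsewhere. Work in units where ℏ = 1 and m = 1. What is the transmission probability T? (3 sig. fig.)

E < U₀: inside the barrier ψ ∝ e^{±κx} with κ = √(2m(U₀ − E))/ℏ = 2.173.
κw = 0.7148, sinh(κw) = 0.7772.
Matching ψ, ψ′ at both faces gives T = [1 + U₀² sinh²(κw) / (4E(U₀ − E))]⁻¹ = 1/1.615 = 0.619.

T = 0.619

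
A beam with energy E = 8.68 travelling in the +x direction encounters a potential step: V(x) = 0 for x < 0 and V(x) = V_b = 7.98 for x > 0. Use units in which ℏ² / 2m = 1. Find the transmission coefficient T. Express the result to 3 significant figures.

T = 0.689

On each side the TISE gives plane waves with k = √(2m(E − V))/ℏ: k₁ = √(2·½·8.68) = 2.946, k₂ = √(2·½·0.7) = 0.8367.
Continuity of ψ and ψ′ at the step yields the reflection amplitude r = (k₁ − k₂)/(k₁ + k₂) = 0.5577; thus R = |r|² = 0.3110, T = 0.6890.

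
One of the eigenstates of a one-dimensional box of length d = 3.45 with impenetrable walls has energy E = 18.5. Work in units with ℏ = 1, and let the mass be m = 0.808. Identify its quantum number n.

From E_n = n²π²ℏ²/(2md²) invert to n = √(2md²E)/(πℏ).
n = (3.45/π) × √(2 × 0.808 × 18.5) = 6.004 → n = 6.

n = 6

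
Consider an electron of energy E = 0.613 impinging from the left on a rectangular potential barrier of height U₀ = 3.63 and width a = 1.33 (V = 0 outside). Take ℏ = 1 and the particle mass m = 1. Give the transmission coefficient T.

E < U₀: inside the barrier ψ ∝ e^{±κx} with κ = √(2m(U₀ − E))/ℏ = 2.456.
κa = 3.267, sinh(κa) = 13.10.
Matching ψ, ψ′ at both faces gives T = [1 + U₀² sinh²(κa) / (4E(U₀ − E))]⁻¹ = 1/306.6 = 0.00326.

T = 0.00326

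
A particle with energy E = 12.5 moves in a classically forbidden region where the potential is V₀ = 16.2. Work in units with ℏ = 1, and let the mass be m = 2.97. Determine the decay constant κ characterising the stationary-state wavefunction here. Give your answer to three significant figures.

Since E < V₀ the TISE in this region is ψ'' = κ²ψ with κ = √(2m(V₀ − E))/ℏ.
κ = √(2 × 2.97 × 3.7) = 4.688.

κ = 4.69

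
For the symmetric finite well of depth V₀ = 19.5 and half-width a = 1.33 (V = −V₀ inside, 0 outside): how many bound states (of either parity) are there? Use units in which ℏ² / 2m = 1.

N = 4

Define the well-strength parameter z₀ = (a/ℏ)√(2mV₀) = 1.33 × √(2·0.5·19.5) = 5.873.
A new bound state (alternating even/odd) appears each time z₀ passes a multiple of π/2, so N = ⌊2z₀/π⌋ + 1 = ⌊3.739⌋ + 1 = 4.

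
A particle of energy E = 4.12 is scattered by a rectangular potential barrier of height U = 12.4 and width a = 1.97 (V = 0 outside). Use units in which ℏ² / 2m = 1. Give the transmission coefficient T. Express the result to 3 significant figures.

T = 0.0000423

E < U: inside the barrier ψ ∝ e^{±κx} with κ = √(2m(U − E))/ℏ = 2.877.
κa = 5.669, sinh(κa) = 144.8.
Matching ψ, ψ′ at both faces gives T = [1 + U² sinh²(κa) / (4E(U − E))]⁻¹ = 1/23630 = 0.0000423.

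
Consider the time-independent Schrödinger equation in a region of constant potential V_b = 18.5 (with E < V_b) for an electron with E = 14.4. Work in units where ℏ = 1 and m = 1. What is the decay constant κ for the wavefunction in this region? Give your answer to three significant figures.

κ = 2.86

Since E < V_b the TISE in this region is ψ'' = κ²ψ with κ = √(2m(V_b − E))/ℏ.
κ = √(2 × 1 × 4.1) = 2.864.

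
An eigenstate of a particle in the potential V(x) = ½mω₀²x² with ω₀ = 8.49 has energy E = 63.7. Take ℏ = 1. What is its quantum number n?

Invert E_n = (n + ½)ℏω₀: n = E/ℏω₀ − ½ = 7.003, so n = 7.

n = 7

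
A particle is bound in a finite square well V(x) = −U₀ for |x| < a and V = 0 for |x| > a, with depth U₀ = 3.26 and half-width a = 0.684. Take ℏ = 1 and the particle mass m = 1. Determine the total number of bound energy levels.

Define the well-strength parameter z₀ = (a/ℏ)√(2mU₀) = 0.684 × √(2·1·3.26) = 1.747.
A new bound state (alternating even/odd) appears each time z₀ passes a multiple of π/2, so N = ⌊2z₀/π⌋ + 1 = ⌊1.112⌋ + 1 = 2.

N = 2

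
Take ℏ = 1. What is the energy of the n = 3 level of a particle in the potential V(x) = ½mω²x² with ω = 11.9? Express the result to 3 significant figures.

Using E_n = (n + ½)ℏω: E_3 = 3.5 × 11.9 = 41.65.

E = 41.7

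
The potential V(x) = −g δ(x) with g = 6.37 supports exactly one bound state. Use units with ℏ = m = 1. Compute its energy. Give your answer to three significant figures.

E = -20.3

For x ≠ 0 the bound state is ψ ∝ e^{−κ|x|}; integrating the TISE across the delta gives the cusp condition 2κ = 2mg/ℏ², so κ = 6.370.
Then E = −ℏ²κ²/(2m) = −mg²/(2ℏ²) = -20.29.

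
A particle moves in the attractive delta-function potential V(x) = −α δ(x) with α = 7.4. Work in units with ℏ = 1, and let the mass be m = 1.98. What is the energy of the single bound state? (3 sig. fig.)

E = -54.2

The bound state is ψ(x) = √κ e^{−κ|x|}. The derivative jump ψ'(0⁺) − ψ'(0⁻) = −(2mα/ℏ²)ψ(0) fixes κ = mα/ℏ² = 14.65.
Then E = −ℏ²κ²/(2m) = −mα²/(2ℏ²) = -54.21.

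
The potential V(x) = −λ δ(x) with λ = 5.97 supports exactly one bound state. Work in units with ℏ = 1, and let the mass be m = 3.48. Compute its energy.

The bound state is ψ(x) = √κ e^{−κ|x|}. The derivative jump ψ'(0⁺) − ψ'(0⁻) = −(2mλ/ℏ²)ψ(0) fixes κ = mλ/ℏ² = 20.78.
Then E = −ℏ²κ²/(2m) = −mλ²/(2ℏ²) = -62.02.

E = -62.0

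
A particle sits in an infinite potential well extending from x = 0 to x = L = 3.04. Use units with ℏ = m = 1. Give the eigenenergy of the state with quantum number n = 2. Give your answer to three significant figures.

Requiring ψ(0) = ψ(L) = 0 quantises k = nπ/L, hence E_n = ℏ²k²/2m = n²π²ℏ²/(2mL²).
E_2 = 2² × π² / (2 × 1 × 3.04²) = 2.136.

E = 2.14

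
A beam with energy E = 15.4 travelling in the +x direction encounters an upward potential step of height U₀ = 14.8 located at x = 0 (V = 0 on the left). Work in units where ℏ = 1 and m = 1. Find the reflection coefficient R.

R = 0.449

On each side the TISE gives plane waves with k = √(2m(E − V))/ℏ: k₁ = √(2·1·15.4) = 5.550, k₂ = √(2·1·0.6) = 1.095.
Matching ψ and ψ′ at x = 0 gives r = (k₁ − k₂)/(k₁ + k₂), so R = r² = 0.4493 and T = 1 − R = 0.5507.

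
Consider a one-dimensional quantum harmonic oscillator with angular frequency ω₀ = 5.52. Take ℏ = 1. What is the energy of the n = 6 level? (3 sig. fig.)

E = 35.9

Using E_n = (n + ½)ℏω₀: E_6 = 6.5 × 5.52 = 35.88.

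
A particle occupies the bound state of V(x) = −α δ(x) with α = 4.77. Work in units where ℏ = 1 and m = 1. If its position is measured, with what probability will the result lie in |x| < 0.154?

The normalised bound state is ψ = √κ e^{−κ|x|} with κ = mα/ℏ² = 4.770.
P(|x| < d) = ∫_{−d}^{d} κ e^{−2κ|x|} dx = 1 − e^{−2κd} = 1 − e^{−1.469} = 0.7699.

P = 0.770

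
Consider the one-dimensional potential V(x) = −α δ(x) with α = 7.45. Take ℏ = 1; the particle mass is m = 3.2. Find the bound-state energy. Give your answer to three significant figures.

The bound state is ψ(x) = √κ e^{−κ|x|}. The derivative jump ψ'(0⁺) − ψ'(0⁻) = −(2mα/ℏ²)ψ(0) fixes κ = mα/ℏ² = 23.84.
Then E = −ℏ²κ²/(2m) = −mα²/(2ℏ²) = -88.80.

E = -88.8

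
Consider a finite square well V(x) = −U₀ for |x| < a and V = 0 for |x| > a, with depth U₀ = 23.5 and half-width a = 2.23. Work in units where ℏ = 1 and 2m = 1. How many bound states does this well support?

N = 7

The dimensionless depth is z₀ = a√(2mU₀)/ℏ = 2.23 × √(23.50) = 10.81.
The even/odd transcendental equations gain one root per π/2 in z₀, giving N = 1 + ⌊2z₀/π⌋ = 1 + ⌊6.882⌋ = 7.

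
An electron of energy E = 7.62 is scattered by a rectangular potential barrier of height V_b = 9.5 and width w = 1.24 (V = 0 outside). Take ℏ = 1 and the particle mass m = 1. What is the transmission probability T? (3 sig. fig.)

T = 0.0206

Since E < V_b the interior solution is evanescent with decay constant κ = √(2m(V_b − E))/ℏ = 1.939.
κw = 2.404, sinh(κw) = 5.491.
The exact tunnelling result is T⁻¹ = 1 + V_b² sinh²(κw) / [4E(V_b − E)] = 48.49, so T = 0.0206.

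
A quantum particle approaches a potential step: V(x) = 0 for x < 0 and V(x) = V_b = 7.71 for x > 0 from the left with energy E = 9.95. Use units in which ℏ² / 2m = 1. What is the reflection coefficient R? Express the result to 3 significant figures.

The wavenumbers are k₁ = √(2mE)/ℏ = 3.154 on the left and k₂ = √(2m(E − V_b))/ℏ = 1.497 on the right.
Continuity of ψ and ψ′ at the step yields the reflection amplitude r = (k₁ − k₂)/(k₁ + k₂) = 0.3564; thus R = |r|² = 0.1270, T = 0.8730.

R = 0.127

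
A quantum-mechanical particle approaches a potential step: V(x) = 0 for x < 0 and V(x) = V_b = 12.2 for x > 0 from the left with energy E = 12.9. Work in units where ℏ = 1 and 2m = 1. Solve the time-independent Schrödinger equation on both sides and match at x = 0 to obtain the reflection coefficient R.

The wavenumbers are k₁ = √(2mE)/ℏ = 3.592 on the left and k₂ = √(2m(E − V_b))/ℏ = 0.8367 on the right.
Matching ψ and ψ′ at x = 0 gives r = (k₁ − k₂)/(k₁ + k₂), so R = r² = 0.3870 and T = 1 − R = 0.6130.

R = 0.387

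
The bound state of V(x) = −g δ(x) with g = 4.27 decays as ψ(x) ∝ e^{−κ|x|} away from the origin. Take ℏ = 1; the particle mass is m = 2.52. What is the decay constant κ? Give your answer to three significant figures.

κ = 10.8

Integrating the TISE across x = 0 gives the cusp condition ψ'(0⁺) − ψ'(0⁻) = −(2mg/ℏ²)ψ(0).
With ψ ∝ e^{−κ|x|} this yields −2κ = −2mg/ℏ², so κ = mg/ℏ² = 10.76.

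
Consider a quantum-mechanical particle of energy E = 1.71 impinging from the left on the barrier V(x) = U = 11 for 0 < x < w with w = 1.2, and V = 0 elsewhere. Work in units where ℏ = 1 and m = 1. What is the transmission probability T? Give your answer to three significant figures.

Since E < U the interior solution is evanescent with decay constant κ = √(2m(U − E))/ℏ = 4.310.
κw = 5.173, sinh(κw) = 88.18.
The exact tunnelling result is T⁻¹ = 1 + U² sinh²(κw) / [4E(U − E)] = 14810, so T = 0.0000675.

T = 0.0000675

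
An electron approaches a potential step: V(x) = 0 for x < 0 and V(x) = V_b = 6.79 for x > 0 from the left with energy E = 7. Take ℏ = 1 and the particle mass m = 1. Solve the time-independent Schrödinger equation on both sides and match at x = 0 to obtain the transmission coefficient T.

T = 0.503

The wavenumbers are k₁ = √(2mE)/ℏ = 3.742 on the left and k₂ = √(2m(E − V_b))/ℏ = 0.6481 on the right.
Continuity of ψ and ψ′ at the step yields the reflection amplitude r = (k₁ − k₂)/(k₁ + k₂) = 0.7047; thus R = |r|² = 0.4966, T = 0.5034.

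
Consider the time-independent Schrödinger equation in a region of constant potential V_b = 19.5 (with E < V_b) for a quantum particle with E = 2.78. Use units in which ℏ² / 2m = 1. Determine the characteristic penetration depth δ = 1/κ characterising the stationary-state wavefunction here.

δ = 0.245

Since E < V_b the TISE in this region is ψ'' = κ²ψ with κ = √(2m(V_b − E))/ℏ.
κ = √(2 × 0.5 × 16.72) = 4.089. The penetration depth is δ = 1/κ = 0.245.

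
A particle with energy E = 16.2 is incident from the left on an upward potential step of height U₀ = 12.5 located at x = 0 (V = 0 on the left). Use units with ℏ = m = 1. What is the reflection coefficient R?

R = 0.125

On each side the TISE gives plane waves with k = √(2m(E − V))/ℏ: k₁ = √(2·1·16.2) = 5.692, k₂ = √(2·1·3.7) = 2.720.
Continuity of ψ and ψ′ at the step yields the reflection amplitude r = (k₁ − k₂)/(k₁ + k₂) = 0.3533; thus R = |r|² = 0.1248, T = 0.8752.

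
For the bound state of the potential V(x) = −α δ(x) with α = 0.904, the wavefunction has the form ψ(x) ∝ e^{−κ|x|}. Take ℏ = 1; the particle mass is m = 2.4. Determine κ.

κ = 2.17

Integrate −(ℏ²/2m)ψ'' − αδ(x)ψ = Eψ from −ε to +ε: the ψ'' term gives ψ'(0⁺) − ψ'(0⁻) and the δ term gives −(2mα/ℏ²)ψ(0).
With ψ ∝ e^{−κ|x|} this yields −2κ = −2mα/ℏ², so κ = mα/ℏ² = 2.170.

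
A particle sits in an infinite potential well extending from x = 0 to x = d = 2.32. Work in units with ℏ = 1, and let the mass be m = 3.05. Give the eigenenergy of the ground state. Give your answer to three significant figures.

Requiring ψ(0) = ψ(d) = 0 quantises k = nπ/d, hence E_n = ℏ²k²/2m = n²π²ℏ²/(2md²).
E_1 = 1² × π² / (2 × 3.05 × 2.32²) = 0.3006.

E = 0.301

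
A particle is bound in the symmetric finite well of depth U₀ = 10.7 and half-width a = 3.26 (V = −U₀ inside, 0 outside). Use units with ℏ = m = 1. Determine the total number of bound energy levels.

The dimensionless depth is z₀ = a√(2mU₀)/ℏ = 3.26 × √(21.40) = 15.08.
A new bound state (alternating even/odd) appears each time z₀ passes a multiple of π/2, so N = ⌊2z₀/π⌋ + 1 = ⌊9.601⌋ + 1 = 10.

N = 10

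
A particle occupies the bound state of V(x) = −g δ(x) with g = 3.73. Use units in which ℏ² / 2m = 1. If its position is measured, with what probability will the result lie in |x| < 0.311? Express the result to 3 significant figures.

The normalised bound state is ψ = √κ e^{−κ|x|} with κ = mg/ℏ² = 1.865.
P(|x| < d) = ∫_{−d}^{d} κ e^{−2κ|x|} dx = 1 − e^{−2κd} = 1 − e^{−1.160} = 0.6865.

P = 0.687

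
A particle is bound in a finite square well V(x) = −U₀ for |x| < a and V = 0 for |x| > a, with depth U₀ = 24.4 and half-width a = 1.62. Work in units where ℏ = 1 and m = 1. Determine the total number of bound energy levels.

N = 8

Define the well-strength parameter z₀ = (a/ℏ)√(2mU₀) = 1.62 × √(2·1·24.4) = 11.32.
The even/odd transcendental equations gain one root per π/2 in z₀, giving N = 1 + ⌊2z₀/π⌋ = 1 + ⌊7.205⌋ = 8.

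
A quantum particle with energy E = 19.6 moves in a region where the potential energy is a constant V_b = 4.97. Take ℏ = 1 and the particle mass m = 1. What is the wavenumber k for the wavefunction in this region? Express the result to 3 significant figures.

k = 5.41

With E > V_b the solution is oscillatory, ψ ∝ e^{±ikx} with k = √(2m(E − V_b))/ℏ.
k = √(2 × 1 × 14.63) = 5.409.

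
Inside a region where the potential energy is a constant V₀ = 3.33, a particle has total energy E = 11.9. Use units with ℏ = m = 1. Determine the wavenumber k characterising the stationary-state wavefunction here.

k = 4.14

With E > V₀ the solution is oscillatory, ψ ∝ e^{±ikx} with k = √(2m(E − V₀))/ℏ.
k = √(2 × 1 × 8.57) = 4.140.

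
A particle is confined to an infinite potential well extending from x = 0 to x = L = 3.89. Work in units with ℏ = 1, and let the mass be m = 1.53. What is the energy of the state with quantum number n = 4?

Requiring ψ(0) = ψ(L) = 0 quantises k = nπ/L, hence E_n = ℏ²k²/2m = n²π²ℏ²/(2mL²).
E_4 = 4² × π² / (2 × 1.53 × 3.89²) = 3.410.

E = 3.41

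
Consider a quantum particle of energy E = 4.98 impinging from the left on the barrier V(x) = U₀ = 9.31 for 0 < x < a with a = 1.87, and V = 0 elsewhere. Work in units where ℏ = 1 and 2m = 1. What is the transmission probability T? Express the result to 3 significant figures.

E < U₀: inside the barrier ψ ∝ e^{±κx} with κ = √(2m(U₀ − E))/ℏ = 2.081.
κa = 3.891, sinh(κa) = 24.48.
The exact tunnelling result is T⁻¹ = 1 + U₀² sinh²(κa) / [4E(U₀ − E)] = 603.0, so T = 0.00166.

T = 0.00166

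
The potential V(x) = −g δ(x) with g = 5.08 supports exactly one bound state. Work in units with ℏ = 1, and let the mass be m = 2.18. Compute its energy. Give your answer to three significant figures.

The bound state is ψ(x) = √κ e^{−κ|x|}. The derivative jump ψ'(0⁺) − ψ'(0⁻) = −(2mg/ℏ²)ψ(0) fixes κ = mg/ℏ² = 11.07.
Then E = −ℏ²κ²/(2m) = −mg²/(2ℏ²) = -28.13.

E = -28.1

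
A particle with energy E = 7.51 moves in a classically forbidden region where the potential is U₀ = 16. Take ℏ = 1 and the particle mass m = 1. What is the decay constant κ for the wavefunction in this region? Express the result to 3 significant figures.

κ = 4.12

Since E < U₀ the TISE in this region is ψ'' = κ²ψ with κ = √(2m(U₀ − E))/ℏ.
κ = √(2 × 1 × 8.49) = 4.121.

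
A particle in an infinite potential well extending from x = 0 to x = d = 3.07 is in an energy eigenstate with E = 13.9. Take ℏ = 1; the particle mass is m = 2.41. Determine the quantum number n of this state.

n = 8

For an infinite well E_n = n²π²ℏ²/(2md²), so n = (d/πℏ)√(2mE).
n = (3.07/π) × √(2 × 2.41 × 13.9) = 7.999 → n = 8.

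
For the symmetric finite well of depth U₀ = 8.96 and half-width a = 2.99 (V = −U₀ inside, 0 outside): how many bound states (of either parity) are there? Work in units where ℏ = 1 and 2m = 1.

N = 6

Define the well-strength parameter z₀ = (a/ℏ)√(2mU₀) = 2.99 × √(2·0.5·8.96) = 8.950.
A new bound state (alternating even/odd) appears each time z₀ passes a multiple of π/2, so N = ⌊2z₀/π⌋ + 1 = ⌊5.698⌋ + 1 = 6.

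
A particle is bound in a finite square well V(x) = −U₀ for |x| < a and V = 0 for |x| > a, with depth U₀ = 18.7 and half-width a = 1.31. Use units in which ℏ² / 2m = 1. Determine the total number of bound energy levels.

N = 4

Define the well-strength parameter z₀ = (a/ℏ)√(2mU₀) = 1.31 × √(2·0.5·18.7) = 5.665.
A new bound state (alternating even/odd) appears each time z₀ passes a multiple of π/2, so N = ⌊2z₀/π⌋ + 1 = ⌊3.606⌋ + 1 = 4.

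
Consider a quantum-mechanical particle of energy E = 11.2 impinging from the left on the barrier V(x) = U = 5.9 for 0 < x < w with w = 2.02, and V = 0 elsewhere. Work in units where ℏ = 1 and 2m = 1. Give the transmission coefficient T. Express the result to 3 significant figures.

E > U: inside the barrier k₂ = √(2m(E − U))/ℏ = 2.302, k₂w = 4.650.
T = [1 + U² sin²(k₂w) / (4E(E − U))]⁻¹ = 1/1.146 = 0.873.

T = 0.873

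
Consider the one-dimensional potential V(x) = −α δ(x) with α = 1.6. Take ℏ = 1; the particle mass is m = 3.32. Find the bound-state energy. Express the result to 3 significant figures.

The bound state is ψ(x) = √κ e^{−κ|x|}. The derivative jump ψ'(0⁺) − ψ'(0⁻) = −(2mα/ℏ²)ψ(0) fixes κ = mα/ℏ² = 5.312.
Then E = −ℏ²κ²/(2m) = −mα²/(2ℏ²) = -4.250.

E = -4.25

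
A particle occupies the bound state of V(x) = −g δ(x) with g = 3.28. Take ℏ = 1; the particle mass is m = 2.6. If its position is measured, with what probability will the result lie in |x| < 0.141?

The normalised bound state is ψ = √κ e^{−κ|x|} with κ = mg/ℏ² = 8.528.
P(|x| < d) = ∫_{−d}^{d} κ e^{−2κ|x|} dx = 1 − e^{−2κd} = 1 − e^{−2.405} = 0.9097.

P = 0.910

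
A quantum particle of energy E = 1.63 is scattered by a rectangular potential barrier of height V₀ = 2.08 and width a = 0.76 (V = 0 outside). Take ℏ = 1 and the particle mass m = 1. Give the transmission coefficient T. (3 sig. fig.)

Since E < V₀ the interior solution is evanescent with decay constant κ = √(2m(V₀ − E))/ℏ = 0.9487.
κa = 0.7210, sinh(κa) = 0.7851.
Matching ψ, ψ′ at both faces gives T = [1 + V₀² sinh²(κa) / (4E(V₀ − E))]⁻¹ = 1/1.909 = 0.524.

T = 0.524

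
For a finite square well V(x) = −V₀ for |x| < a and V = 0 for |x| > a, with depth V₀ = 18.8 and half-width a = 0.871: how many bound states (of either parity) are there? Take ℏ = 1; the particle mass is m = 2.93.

N = 6

Define the well-strength parameter z₀ = (a/ℏ)√(2mV₀) = 0.871 × √(2·2.93·18.8) = 9.142.
A new bound state (alternating even/odd) appears each time z₀ passes a multiple of π/2, so N = ⌊2z₀/π⌋ + 1 = ⌊5.820⌋ + 1 = 6.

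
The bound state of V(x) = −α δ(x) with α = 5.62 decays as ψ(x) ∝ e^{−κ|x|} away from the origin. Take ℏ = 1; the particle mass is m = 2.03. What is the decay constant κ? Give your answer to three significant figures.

κ = 11.4

Integrate −(ℏ²/2m)ψ'' − αδ(x)ψ = Eψ from −ε to +ε: the ψ'' term gives ψ'(0⁺) − ψ'(0⁻) and the δ term gives −(2mα/ℏ²)ψ(0).
With ψ ∝ e^{−κ|x|} this yields −2κ = −2mα/ℏ², so κ = mα/ℏ² = 11.41.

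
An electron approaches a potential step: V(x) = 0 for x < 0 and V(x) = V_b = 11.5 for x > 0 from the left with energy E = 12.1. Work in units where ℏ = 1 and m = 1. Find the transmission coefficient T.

T = 0.596

The wavenumbers are k₁ = √(2mE)/ℏ = 4.919 on the left and k₂ = √(2m(E − V_b))/ℏ = 1.095 on the right.
Continuity of ψ and ψ′ at the step yields the reflection amplitude r = (k₁ − k₂)/(k₁ + k₂) = 0.6357; thus R = |r|² = 0.4042, T = 0.5958.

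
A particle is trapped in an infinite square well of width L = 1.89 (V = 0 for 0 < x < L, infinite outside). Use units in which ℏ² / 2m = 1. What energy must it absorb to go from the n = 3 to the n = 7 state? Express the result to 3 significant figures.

ΔE = 111

E_n = n²π²ℏ²/(2mL²), so ΔE = (7² − 3²) π²ℏ²/(2mL²).
ΔE = 40 × π² / (2 × 0.5 × 1.89²) = 110.5.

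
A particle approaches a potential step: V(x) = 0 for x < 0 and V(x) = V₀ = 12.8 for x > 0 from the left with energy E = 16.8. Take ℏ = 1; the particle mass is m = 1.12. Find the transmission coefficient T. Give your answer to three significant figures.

T = 0.882

On each side the TISE gives plane waves with k = √(2m(E − V))/ℏ: k₁ = √(2·1.12·16.8) = 6.134, k₂ = √(2·1.12·4) = 2.993.
Continuity of ψ and ψ′ at the step yields the reflection amplitude r = (k₁ − k₂)/(k₁ + k₂) = 0.3441; thus R = |r|² = 0.1184, T = 0.8816.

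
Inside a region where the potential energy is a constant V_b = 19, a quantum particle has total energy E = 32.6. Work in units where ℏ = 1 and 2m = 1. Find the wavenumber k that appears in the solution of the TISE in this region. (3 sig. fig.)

k = 3.69

With E > V_b the solution is oscillatory, ψ ∝ e^{±ikx} with k = √(2m(E − V_b))/ℏ.
k = √(2 × 0.5 × 13.6) = 3.688.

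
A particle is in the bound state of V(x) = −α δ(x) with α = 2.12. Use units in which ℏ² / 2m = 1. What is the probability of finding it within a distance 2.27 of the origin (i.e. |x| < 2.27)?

P = 0.992

The normalised bound state is ψ = √κ e^{−κ|x|} with κ = mα/ℏ² = 1.060.
P(|x| < d) = ∫_{−d}^{d} κ e^{−2κ|x|} dx = 1 − e^{−2κd} = 1 − e^{−4.812} = 0.9919.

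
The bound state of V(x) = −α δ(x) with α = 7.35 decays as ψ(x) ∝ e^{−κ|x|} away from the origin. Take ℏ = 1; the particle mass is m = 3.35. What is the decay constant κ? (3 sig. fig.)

Integrating the TISE across x = 0 gives the cusp condition ψ'(0⁺) − ψ'(0⁻) = −(2mα/ℏ²)ψ(0).
With ψ ∝ e^{−κ|x|} this yields −2κ = −2mα/ℏ², so κ = mα/ℏ² = 24.62.

κ = 24.6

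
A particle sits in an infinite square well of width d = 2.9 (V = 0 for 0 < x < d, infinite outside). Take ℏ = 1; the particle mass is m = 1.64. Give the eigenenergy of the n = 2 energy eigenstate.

The infinite-well eigenfunctions ψ_n = √(2/d) sin(nπx/d) vanish at both walls, giving E_n = n²π²ℏ²/(2md²).
E_2 = 2² × π² / (2 × 1.64 × 2.9²) = 1.431.

E = 1.43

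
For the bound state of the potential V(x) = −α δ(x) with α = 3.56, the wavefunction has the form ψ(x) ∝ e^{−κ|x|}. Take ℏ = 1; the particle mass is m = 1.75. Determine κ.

κ = 6.23

Integrating the TISE across x = 0 gives the cusp condition ψ'(0⁺) − ψ'(0⁻) = −(2mα/ℏ²)ψ(0).
With ψ ∝ e^{−κ|x|} this yields −2κ = −2mα/ℏ², so κ = mα/ℏ² = 6.230.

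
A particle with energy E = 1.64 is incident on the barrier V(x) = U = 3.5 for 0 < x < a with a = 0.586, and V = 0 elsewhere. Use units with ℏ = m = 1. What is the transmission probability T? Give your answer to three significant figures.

T = 0.341

Since E < U the interior solution is evanescent with decay constant κ = √(2m(U − E))/ℏ = 1.929.
κa = 1.130, sinh(κa) = 1.387.
Matching ψ, ψ′ at both faces gives T = [1 + U² sinh²(κa) / (4E(U − E))]⁻¹ = 1/2.931 = 0.341.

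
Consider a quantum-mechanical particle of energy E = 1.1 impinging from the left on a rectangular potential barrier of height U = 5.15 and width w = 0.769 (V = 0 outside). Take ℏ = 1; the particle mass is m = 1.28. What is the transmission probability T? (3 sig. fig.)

E < U: inside the barrier ψ ∝ e^{±κx} with κ = √(2m(U − E))/ℏ = 3.220.
κw = 2.476, sinh(κw) = 5.906.
Matching ψ, ψ′ at both faces gives T = [1 + U² sinh²(κw) / (4E(U − E))]⁻¹ = 1/52.91 = 0.0189.

T = 0.0189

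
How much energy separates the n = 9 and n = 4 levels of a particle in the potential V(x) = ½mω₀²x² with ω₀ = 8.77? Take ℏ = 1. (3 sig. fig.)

ΔE = 43.9

E_n = ℏω₀(n + ½), so ΔE = (9 − 4) ℏω₀ = 5 × 8.77 = 43.85.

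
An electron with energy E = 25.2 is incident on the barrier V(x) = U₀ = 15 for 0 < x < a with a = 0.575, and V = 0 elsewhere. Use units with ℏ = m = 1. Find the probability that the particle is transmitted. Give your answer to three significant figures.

T = 0.945

Above the barrier the interior wavenumber is k₂ = √(2m(E − U₀))/ℏ = 4.517, giving phase k₂a = 2.597.
T = [1 + U₀² sin²(k₂a) / (4E(E − U₀))]⁻¹ = 1/1.059 = 0.945.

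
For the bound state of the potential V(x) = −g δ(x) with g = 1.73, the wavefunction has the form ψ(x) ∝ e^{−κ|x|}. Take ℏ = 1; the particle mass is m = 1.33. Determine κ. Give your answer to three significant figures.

Integrating the TISE across x = 0 gives the cusp condition ψ'(0⁺) − ψ'(0⁻) = −(2mg/ℏ²)ψ(0).
With ψ ∝ e^{−κ|x|} this yields −2κ = −2mg/ℏ², so κ = mg/ℏ² = 2.301.

κ = 2.30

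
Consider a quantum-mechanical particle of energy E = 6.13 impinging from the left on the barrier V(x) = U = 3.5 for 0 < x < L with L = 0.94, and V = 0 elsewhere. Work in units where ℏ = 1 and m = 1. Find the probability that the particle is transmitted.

E > U: inside the barrier k₂ = √(2m(E − U))/ℏ = 2.293, k₂L = 2.156.
T = [1 + U² sin²(k₂L) / (4E(E − U))]⁻¹ = 1/1.132 = 0.883.

T = 0.883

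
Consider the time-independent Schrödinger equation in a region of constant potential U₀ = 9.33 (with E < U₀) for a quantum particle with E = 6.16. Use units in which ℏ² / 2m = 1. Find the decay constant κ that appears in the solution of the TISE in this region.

κ = 1.78

Since E < U₀ the TISE in this region is ψ'' = κ²ψ with κ = √(2m(U₀ − E))/ℏ.
κ = √(2 × 0.5 × 3.17) = 1.780.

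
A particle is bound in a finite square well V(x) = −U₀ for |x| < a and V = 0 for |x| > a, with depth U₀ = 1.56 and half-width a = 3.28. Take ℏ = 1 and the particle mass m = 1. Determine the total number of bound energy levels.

N = 4

Define the well-strength parameter z₀ = (a/ℏ)√(2mU₀) = 3.28 × √(2·1·1.56) = 5.794.
A new bound state (alternating even/odd) appears each time z₀ passes a multiple of π/2, so N = ⌊2z₀/π⌋ + 1 = ⌊3.688⌋ + 1 = 4.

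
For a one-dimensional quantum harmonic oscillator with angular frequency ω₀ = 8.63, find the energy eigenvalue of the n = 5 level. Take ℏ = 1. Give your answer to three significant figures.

Using E_n = (n + ½)ℏω₀: E_5 = 5.5 × 8.63 = 47.47.

E = 47.5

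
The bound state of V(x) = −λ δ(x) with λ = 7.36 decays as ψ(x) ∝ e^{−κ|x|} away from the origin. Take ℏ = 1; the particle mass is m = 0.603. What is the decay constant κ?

κ = 4.44

Integrating the TISE across x = 0 gives the cusp condition ψ'(0⁺) − ψ'(0⁻) = −(2mλ/ℏ²)ψ(0).
With ψ ∝ e^{−κ|x|} this yields −2κ = −2mλ/ℏ², so κ = mλ/ℏ² = 4.438.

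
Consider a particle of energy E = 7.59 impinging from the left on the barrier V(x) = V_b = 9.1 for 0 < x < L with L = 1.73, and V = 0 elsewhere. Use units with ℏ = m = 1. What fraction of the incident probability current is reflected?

R = 0.995

Since E < V_b the interior solution is evanescent with decay constant κ = √(2m(V_b − E))/ℏ = 1.738.
κL = 3.006, sinh(κL) = 10.08.
The exact tunnelling result is T⁻¹ = 1 + V_b² sinh²(κL) / [4E(V_b − E)] = 184.6, so T = 0.00542.
R = 1 − T = 0.995.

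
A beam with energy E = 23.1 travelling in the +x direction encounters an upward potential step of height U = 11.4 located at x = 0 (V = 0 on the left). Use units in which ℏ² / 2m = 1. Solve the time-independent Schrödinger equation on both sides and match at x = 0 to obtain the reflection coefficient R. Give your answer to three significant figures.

R = 0.0284

On each side the TISE gives plane waves with k = √(2m(E − V))/ℏ: k₁ = √(2·½·23.1) = 4.806, k₂ = √(2·½·11.7) = 3.421.
Continuity of ψ and ψ′ at the step yields the reflection amplitude r = (k₁ − k₂)/(k₁ + k₂) = 0.1684; thus R = |r|² = 0.02837, T = 0.9716.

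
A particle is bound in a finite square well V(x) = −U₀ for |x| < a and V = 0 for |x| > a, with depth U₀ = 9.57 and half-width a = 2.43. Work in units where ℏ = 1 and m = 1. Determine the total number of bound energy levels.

N = 7

The dimensionless depth is z₀ = a√(2mU₀)/ℏ = 2.43 × √(19.14) = 10.63.
A new bound state (alternating even/odd) appears each time z₀ passes a multiple of π/2, so N = ⌊2z₀/π⌋ + 1 = ⌊6.768⌋ + 1 = 7.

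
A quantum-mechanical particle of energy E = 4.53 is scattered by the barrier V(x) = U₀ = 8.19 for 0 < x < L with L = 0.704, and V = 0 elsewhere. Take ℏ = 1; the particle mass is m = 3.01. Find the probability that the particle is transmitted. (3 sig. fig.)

E < U₀: inside the barrier ψ ∝ e^{±κx} with κ = √(2m(U₀ − E))/ℏ = 4.694.
κL = 3.305, sinh(κL) = 13.60.
The exact tunnelling result is T⁻¹ = 1 + U₀² sinh²(κL) / [4E(U₀ − E)] = 188.1, so T = 0.00532.

T = 0.00532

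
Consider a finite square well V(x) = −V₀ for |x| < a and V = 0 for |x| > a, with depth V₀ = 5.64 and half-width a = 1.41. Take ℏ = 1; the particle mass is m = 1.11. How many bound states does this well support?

The dimensionless depth is z₀ = a√(2mV₀)/ℏ = 1.41 × √(12.52) = 4.989.
A new bound state (alternating even/odd) appears each time z₀ passes a multiple of π/2, so N = ⌊2z₀/π⌋ + 1 = ⌊3.176⌋ + 1 = 4.

N = 4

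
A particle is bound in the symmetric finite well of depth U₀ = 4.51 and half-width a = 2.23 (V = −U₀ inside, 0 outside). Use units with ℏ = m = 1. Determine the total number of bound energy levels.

Define the well-strength parameter z₀ = (a/ℏ)√(2mU₀) = 2.23 × √(2·1·4.51) = 6.697.
A new bound state (alternating even/odd) appears each time z₀ passes a multiple of π/2, so N = ⌊2z₀/π⌋ + 1 = ⌊4.264⌋ + 1 = 5.

N = 5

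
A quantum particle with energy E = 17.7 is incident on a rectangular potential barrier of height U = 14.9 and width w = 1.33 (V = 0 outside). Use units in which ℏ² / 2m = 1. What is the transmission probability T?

T = 0.587

Above the barrier the interior wavenumber is k₂ = √(2m(E − U))/ℏ = 1.673, giving phase k₂w = 2.226.
Matching at both interfaces gives T⁻¹ = 1 + U² sin²(k₂w) / [4E(E − U)] = 1.705, hence T = 0.587.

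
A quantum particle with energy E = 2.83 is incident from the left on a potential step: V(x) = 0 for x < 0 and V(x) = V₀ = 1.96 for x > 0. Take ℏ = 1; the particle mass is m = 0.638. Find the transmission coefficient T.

T = 0.918

The wavenumbers are k₁ = √(2mE)/ℏ = 1.900 on the left and k₂ = √(2m(E − V₀))/ℏ = 1.054 on the right.
Continuity of ψ and ψ′ at the step yields the reflection amplitude r = (k₁ − k₂)/(k₁ + k₂) = 0.2866; thus R = |r|² = 0.08215, T = 0.9178.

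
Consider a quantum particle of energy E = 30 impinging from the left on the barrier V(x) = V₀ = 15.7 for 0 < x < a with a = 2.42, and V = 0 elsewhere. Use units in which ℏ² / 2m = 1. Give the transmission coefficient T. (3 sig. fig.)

T = 0.990

Above the barrier the interior wavenumber is k₂ = √(2m(E − V₀))/ℏ = 3.782, giving phase k₂a = 9.151.
T = [1 + V₀² sin²(k₂a) / (4E(E − V₀))]⁻¹ = 1/1.010 = 0.990.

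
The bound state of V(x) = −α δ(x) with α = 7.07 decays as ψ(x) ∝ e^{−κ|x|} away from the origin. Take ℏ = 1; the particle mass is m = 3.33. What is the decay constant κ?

κ = 23.5

Integrating the TISE across x = 0 gives the cusp condition ψ'(0⁺) − ψ'(0⁻) = −(2mα/ℏ²)ψ(0).
With ψ ∝ e^{−κ|x|} this yields −2κ = −2mα/ℏ², so κ = mα/ℏ² = 23.54.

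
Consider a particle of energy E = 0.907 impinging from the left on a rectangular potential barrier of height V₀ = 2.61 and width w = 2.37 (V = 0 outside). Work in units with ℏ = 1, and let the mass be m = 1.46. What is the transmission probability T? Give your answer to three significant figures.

E < V₀: inside the barrier ψ ∝ e^{±κx} with κ = √(2m(V₀ − E))/ℏ = 2.230.
κw = 5.285, sinh(κw) = 98.68.
Matching ψ, ψ′ at both faces gives T = [1 + V₀² sinh²(κw) / (4E(V₀ − E))]⁻¹ = 1/10740 = 0.0000931.

T = 0.0000931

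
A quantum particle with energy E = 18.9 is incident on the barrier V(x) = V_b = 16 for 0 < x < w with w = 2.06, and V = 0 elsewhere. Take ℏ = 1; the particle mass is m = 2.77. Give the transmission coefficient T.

E > V_b: inside the barrier k₂ = √(2m(E − V_b))/ℏ = 4.008, k₂w = 8.257.
T = [1 + V_b² sin²(k₂w) / (4E(E − V_b))]⁻¹ = 1/1.988 = 0.503.

T = 0.503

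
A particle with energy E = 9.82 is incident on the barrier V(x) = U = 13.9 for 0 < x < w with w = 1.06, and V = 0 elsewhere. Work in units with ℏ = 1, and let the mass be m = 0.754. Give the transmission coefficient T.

Since E < U the interior solution is evanescent with decay constant κ = √(2m(U − E))/ℏ = 2.480.
κw = 2.629, sinh(κw) = 6.896.
The exact tunnelling result is T⁻¹ = 1 + U² sinh²(κw) / [4E(U − E)] = 58.33, so T = 0.0171.

T = 0.0171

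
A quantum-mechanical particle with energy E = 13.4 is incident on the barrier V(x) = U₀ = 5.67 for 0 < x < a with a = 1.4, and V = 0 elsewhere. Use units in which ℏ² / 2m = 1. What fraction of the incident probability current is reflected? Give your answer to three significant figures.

E > U₀: inside the barrier k₂ = √(2m(E − U₀))/ℏ = 2.780, k₂a = 3.892.
T = [1 + U₀² sin²(k₂a) / (4E(E − U₀))]⁻¹ = 1/1.036 = 0.965.
R = 1 − T = 0.0349.

R = 0.0349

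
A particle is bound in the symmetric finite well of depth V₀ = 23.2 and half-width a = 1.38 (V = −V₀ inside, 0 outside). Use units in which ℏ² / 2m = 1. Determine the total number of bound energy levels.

N = 5

Define the well-strength parameter z₀ = (a/ℏ)√(2mV₀) = 1.38 × √(2·0.5·23.2) = 6.647.
The even/odd transcendental equations gain one root per π/2 in z₀, giving N = 1 + ⌊2z₀/π⌋ = 1 + ⌊4.232⌋ = 5.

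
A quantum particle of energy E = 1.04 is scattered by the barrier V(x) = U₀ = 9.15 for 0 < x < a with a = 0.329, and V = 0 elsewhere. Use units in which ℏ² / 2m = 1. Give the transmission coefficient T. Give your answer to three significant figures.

T = 0.257

E < U₀: inside the barrier ψ ∝ e^{±κx} with κ = √(2m(U₀ − E))/ℏ = 2.848.
κa = 0.9369, sinh(κa) = 1.080.
Matching ψ, ψ′ at both faces gives T = [1 + U₀² sinh²(κa) / (4E(U₀ − E))]⁻¹ = 1/3.895 = 0.257.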